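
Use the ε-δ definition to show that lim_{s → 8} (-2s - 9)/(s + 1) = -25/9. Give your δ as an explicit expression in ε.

δ = min(9/2, (81/14)ε)

Let ε > 0. We want δ > 0 with 0 < |s − 8| < δ ⇒ |(-2s - 9)/(s + 1) + 25/9| < ε.
Combining over a common denominator, (-2s - 9)/(s + 1) + 25/9 = [(-2s - 9)·9 − (-25)·(s + 1)] / [9·(s + 1)] = 7(s − 8) / (9(s + 1)).
So |(-2s - 9)/(s + 1) + 25/9| = 7|s − 8| / (9·|s + 1|).
Restrict δ ≤ 9/2. Then |s − 8| < 9/2 gives |s + 1| = |(s − 8) + 9| ≥ 9 − 9/2 = 9/2.
Hence |(-2s - 9)/(s + 1) + 25/9| < 7|s − 8|/(9·(9/2)) = (14/81)|s − 8|, which is < ε once |s − 8| < (81/14)ε.
Take δ = min(9/2, (81/14)ε). Then 0 < |s − 8| < δ forces both bounds, so |(-2s - 9)/(s + 1) + 25/9| < ε.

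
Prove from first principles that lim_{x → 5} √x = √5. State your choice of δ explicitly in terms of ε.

δ = min(5, √5·ε)

Let ε > 0 be given. We want δ > 0 such that 0 < |x − 5| < δ implies |√x − √5| < ε.
Rationalise: √x − √5 = (x − 5)/(√x + √5), so |√x − √5| = |x − 5|/(√x + √5).
Restrict δ ≤ 5 so that |x − 5| < 5 forces x > 0, and then √x + √5 > √5.
Hence |√x − √5| < |x − 5|/√5, which is < ε once |x − 5| < √5·ε.
Take δ = min(5, √5·ε). If 0 < |x − 5| < δ then x > 0 and |√x − √5| < |x − 5|/√5 < ε.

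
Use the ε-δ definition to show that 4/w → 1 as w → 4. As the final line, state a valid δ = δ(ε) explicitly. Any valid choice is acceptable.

Let ε > 0 be given. We seek δ > 0 such that 0 < |w − 4| < δ implies |4/w − 1| < ε.
|4/w − 1| = 4·|4 − w|/(4·|w|) = 4|w − 4|/(4|w|).
Restrict δ ≤ 2. Then |w − 4| < 2 gives |w| > 2, so 4|w| > 8.
Then |4/w − 1| < 4|w − 4|/8, which is < ε when |w − 4| < 2ε.
Take δ = min(2, 2ε). Then 0 < |w − 4| < δ gives both |w − 4| < 2 and |w − 4| < 2ε, so |4/w − 1| < ε.

δ = min(2, 2ε)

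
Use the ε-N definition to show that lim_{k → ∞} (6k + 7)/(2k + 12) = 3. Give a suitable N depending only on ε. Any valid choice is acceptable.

N = (29/2)/ε

Suppose ε > 0. For k ≥ 1, |(6k + 7)/(2k + 12) − 3| = |-58|/(2(2k + 12)) = 58/(2(2k + 12)).
Since 2k + 12 ≥ 2k for k ≥ 1, this is ≤ 58/(2·2k) = (29/2)/k.
So |(6k + 7)/(2k + 12) − 3| < ε whenever k > (29/2)/ε.
Take N = (29/2)/ε. If k > N then |(6k + 7)/(2k + 12) − 3| ≤ (29/2)/k < ε.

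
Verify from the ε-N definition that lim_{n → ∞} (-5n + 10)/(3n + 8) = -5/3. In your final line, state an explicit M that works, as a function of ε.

M = (70/9)/ε

Let ε > 0 be given. For n ≥ 1, |(-5n + 10)/(3n + 8) + 5/3| = |70|/(3(3n + 8)) = 70/(3(3n + 8)).
Since 3n + 8 ≥ 3n for n ≥ 1, this is ≤ 70/(3·3n) = (70/9)/n.
So |(-5n + 10)/(3n + 8) + 5/3| < ε whenever n > (70/9)/ε.
Take M = (70/9)/ε. If n > M then |(-5n + 10)/(3n + 8) + 5/3| ≤ (70/9)/n < ε.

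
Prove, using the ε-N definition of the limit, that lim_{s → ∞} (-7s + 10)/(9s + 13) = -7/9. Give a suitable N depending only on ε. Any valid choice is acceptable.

N = (181/81)/ε

Let ε > 0 be given. We seek N > 0 such that s > N implies |(-7s + 10)/(9s + 13) + 7/9| < ε.
(-7s + 10)/(9s + 13) + 7/9 = (9(-7s + 10) − (-7)(9s + 13)) / (9(9s + 13)) = 181/(9(9s + 13)).
For s > 0 we have 9s + 13 > 9s, so |(-7s + 10)/(9s + 13) + 7/9| = 181/(9(9s + 13)) < 181/(9·9s) = (181/81)/s.
Thus |(-7s + 10)/(9s + 13) + 7/9| < ε whenever s > (181/81)/ε.
Take N = (181/81)/ε. If s > N then |(-7s + 10)/(9s + 13) + 7/9| < (181/81)/s < ε.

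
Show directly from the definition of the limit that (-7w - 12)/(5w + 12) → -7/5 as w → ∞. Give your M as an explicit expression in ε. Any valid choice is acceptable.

M = (24/25)/ε

Let ε > 0 be given. We seek M > 0 such that w > M implies |(-7w - 12)/(5w + 12) + 7/5| < ε.
(-7w - 12)/(5w + 12) + 7/5 = (5(-7w - 12) − (-7)(5w + 12)) / (5(5w + 12)) = 24/(5(5w + 12)).
For w > 0 we have 5w + 12 > 5w, so |(-7w - 12)/(5w + 12) + 7/5| = 24/(5(5w + 12)) < 24/(5·5w) = (24/25)/w.
Thus |(-7w - 12)/(5w + 12) + 7/5| < ε whenever w > (24/25)/ε.
Take M = (24/25)/ε. If w > M then |(-7w - 12)/(5w + 12) + 7/5| < (24/25)/w < ε.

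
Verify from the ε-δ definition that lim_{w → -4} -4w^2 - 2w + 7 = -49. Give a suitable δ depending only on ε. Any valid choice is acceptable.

δ = min(1, ε/34)

Suppose ε > 0. We want δ > 0 such that 0 < |w + 4| < δ implies |(-4w^2 - 2w + 7) + 49| < ε.
(-4w^2 - 2w + 7) + 49 = -4w^2 - 2w + 56 = (w + 4)(-4w + 14).
So |(-4w^2 - 2w + 7) + 49| = |w + 4|·|-4w + 14|.
Require δ ≤ 1. Then |w + 4| < 1 gives |w| < 5, and by the triangle inequality |-4w + 14| ≤ 4·5 + 14 = 34.
Hence |(-4w^2 - 2w + 7) + 49| ≤ 34|w + 4| < ε provided |w + 4| < ε/34.
Take δ = min(1, ε/34). Then 0 < |w + 4| < δ gives both |w + 4| < 1 and |w + 4| < ε/34, so |(-4w^2 - 2w + 7) + 49| < ε.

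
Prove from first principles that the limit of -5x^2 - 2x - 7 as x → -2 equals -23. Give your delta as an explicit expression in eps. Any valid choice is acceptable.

Let eps > 0. We want delta > 0 such that 0 < |x + 2| < delta implies |(-5x^2 - 2x - 7) + 23| < eps.
(-5x^2 - 2x - 7) + 23 = -5x^2 - 2x + 16 = (x + 2)(-5x + 8).
So |(-5x^2 - 2x - 7) + 23| = |x + 2|·|-5x + 8|.
Assume first that |x + 2| < 2, so |x| < 4. Then |-5x + 8| ≤ 5·4 + 8 = 28.
Hence |(-5x^2 - 2x - 7) + 23| ≤ 28|x + 2| < eps provided |x + 2| < eps/28.
Choosing delta = min(2, eps/28) ensures both conditions, hence |(-5x^2 - 2x - 7) + 23| < eps.

delta = min(2, eps/28)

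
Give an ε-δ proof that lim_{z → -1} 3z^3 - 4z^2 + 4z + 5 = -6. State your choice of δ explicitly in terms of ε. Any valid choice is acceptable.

Suppose ε > 0. We want δ > 0 such that 0 < |z + 1| < δ implies |(3z^3 - 4z^2 + 4z + 5) + 6| < ε.
(3z^3 - 4z^2 + 4z + 5) + 6 = 3z^3 - 4z^2 + 4z + 11 = (z + 1)(3z^2 - 7z + 11).
So |(3z^3 - 4z^2 + 4z + 5) + 6| = |z + 1|·|3z^2 - 7z + 11|.
Assume first that |z + 1| < 1, so |z| < 2. Then |3z^2 - 7z + 11| ≤ 3·2^2 + 7·2 + 11 = 37.
Hence |(3z^3 - 4z^2 + 4z + 5) + 6| ≤ 37|z + 1| < ε provided |z + 1| < ε/37.
Take δ = min(1, ε/37). Then 0 < |z + 1| < δ gives both |z + 1| < 1 and |z + 1| < ε/37, so |(3z^3 - 4z^2 + 4z + 5) + 6| < ε.

δ = min(1, ε/37)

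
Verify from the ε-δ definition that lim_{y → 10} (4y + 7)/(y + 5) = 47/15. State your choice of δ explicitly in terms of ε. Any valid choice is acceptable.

Let ε > 0 be given. We want δ > 0 with 0 < |y − 10| < δ ⇒ |(4y + 7)/(y + 5) − (47/15)| < ε.
Combining over a common denominator, (4y + 7)/(y + 5) − (47/15) = [(4y + 7)·15 − 47·(y + 5)] / [15·(y + 5)] = 13(y − 10) / (15(y + 5)).
So |(4y + 7)/(y + 5) − (47/15)| = 13|y − 10| / (15·|y + 5|).
Restrict δ ≤ 15/2. Then |y − 10| < 15/2 gives |y + 5| = |(y − 10) + 15| ≥ 15 − 15/2 = 15/2.
Hence |(4y + 7)/(y + 5) − (47/15)| < 13|y − 10|/(15·(15/2)) = (26/225)|y − 10|, which is < ε once |y − 10| < (225/26)ε.
Take δ = min(15/2, (225/26)ε). Then 0 < |y − 10| < δ forces both bounds, so |(4y + 7)/(y + 5) − (47/15)| < ε.

δ = min(15/2, (225/26)ε)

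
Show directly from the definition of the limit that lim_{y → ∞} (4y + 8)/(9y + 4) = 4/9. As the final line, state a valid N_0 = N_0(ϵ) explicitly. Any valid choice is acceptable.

N_0 = (56/81)/ϵ

Fix ϵ > 0. We seek N_0 > 0 such that y > N_0 implies |(4y + 8)/(9y + 4) − (4/9)| < ϵ.
(4y + 8)/(9y + 4) − (4/9) = (9(4y + 8) − 4(9y + 4)) / (9(9y + 4)) = 56/(9(9y + 4)).
For y > 0 we have 9y + 4 > 9y, so |(4y + 8)/(9y + 4) − (4/9)| = 56/(9(9y + 4)) < 56/(9·9y) = (56/81)/y.
Thus |(4y + 8)/(9y + 4) − (4/9)| < ϵ whenever y > (56/81)/ϵ.
Take N_0 = (56/81)/ϵ. If y > N_0 then |(4y + 8)/(9y + 4) − (4/9)| < (56/81)/y < ϵ.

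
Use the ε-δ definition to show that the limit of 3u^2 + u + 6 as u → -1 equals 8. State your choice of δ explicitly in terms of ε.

Suppose ε > 0. We want δ > 0 such that 0 < |u + 1| < δ implies |(3u^2 + u + 6) − 8| < ε.
(3u^2 + u + 6) − 8 = 3u^2 + u - 2 = (u + 1)(3u - 2).
So |(3u^2 + u + 6) − 8| = |u + 1|·|3u - 2|.
Assume first that |u + 1| < 1, so |u| < 2. Then |3u - 2| ≤ 3·2 + 2 = 8.
Hence |(3u^2 + u + 6) − 8| ≤ 8|u + 1| < ε provided |u + 1| < ε/8.
Take δ = min(1, ε/8). Then 0 < |u + 1| < δ gives both |u + 1| < 1 and |u + 1| < ε/8, so |(3u^2 + u + 6) − 8| < ε.

δ = min(1, ε/8)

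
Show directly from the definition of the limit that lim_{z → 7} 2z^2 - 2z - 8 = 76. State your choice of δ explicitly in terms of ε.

Let ε > 0. We want δ > 0 such that 0 < |z − 7| < δ implies |(2z^2 - 2z - 8) − 76| < ε.
(2z^2 - 2z - 8) − 76 = 2z^2 - 2z - 84 = (z − 7)(2z + 12).
So |(2z^2 - 2z - 8) − 76| = |z − 7|·|2z + 12|.
Assume first that |z − 7| < 1, so |z| < 8. Then |2z + 12| ≤ 2·8 + 12 = 28.
Hence |(2z^2 - 2z - 8) − 76| ≤ 28|z − 7| < ε provided |z − 7| < ε/28.
Take δ = min(1, ε/28). Then 0 < |z − 7| < δ gives both |z − 7| < 1 and |z − 7| < ε/28, so |(2z^2 - 2z - 8) − 76| < ε.

δ = min(1, ε/28)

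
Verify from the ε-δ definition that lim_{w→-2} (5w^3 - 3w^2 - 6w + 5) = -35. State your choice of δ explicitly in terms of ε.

δ = min(1, ε/104)

Suppose ε > 0. We want δ > 0 such that 0 < |w + 2| < δ implies |(5w^3 - 3w^2 - 6w + 5) + 35| < ε.
(5w^3 - 3w^2 - 6w + 5) + 35 = 5w^3 - 3w^2 - 6w + 40 = (w + 2)(5w^2 - 13w + 20).
So |(5w^3 - 3w^2 - 6w + 5) + 35| = |w + 2|·|5w^2 - 13w + 20|.
Assume first that |w + 2| < 1, so |w| < 3. Then |5w^2 - 13w + 20| ≤ 5·3^2 + 13·3 + 20 = 104.
Hence |(5w^3 - 3w^2 - 6w + 5) + 35| ≤ 104|w + 2| < ε provided |w + 2| < ε/104.
Choosing δ = min(1, ε/104) ensures both conditions, hence |(5w^3 - 3w^2 - 6w + 5) + 35| < ε.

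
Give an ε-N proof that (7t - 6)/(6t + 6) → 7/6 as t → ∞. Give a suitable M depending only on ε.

M = (13/6)/ε

Let ε > 0. We seek M > 0 such that t > M implies |(7t - 6)/(6t + 6) − (7/6)| < ε.
(7t - 6)/(6t + 6) − (7/6) = (6(7t - 6) − 7(6t + 6)) / (6(6t + 6)) = -78/(6(6t + 6)).
For t > 0 we have 6t + 6 > 6t, so |(7t - 6)/(6t + 6) − (7/6)| = 78/(6(6t + 6)) < 78/(6·6t) = (13/6)/t.
Thus |(7t - 6)/(6t + 6) − (7/6)| < ε whenever t > (13/6)/ε.
Take M = (13/6)/ε. If t > M then |(7t - 6)/(6t + 6) − (7/6)| < (13/6)/t < ε.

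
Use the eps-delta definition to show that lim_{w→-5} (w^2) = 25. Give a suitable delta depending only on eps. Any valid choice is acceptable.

Fix eps > 0. We seek delta > 0 with 0 < |w + 5| < delta ⇒ |w^2 − 25| < eps.
Factor: w^2 − 25 = (w + 5)(w - 5), so |w^2 − 25| = |w + 5|·|w - 5|.
Impose delta ≤ 1 so that |w| < 6; then |w - 5| ≤ 11.
Hence |w^2 − 25| ≤ 11|w + 5|, which is < eps once |w + 5| < eps/11.
Take delta = min(1, eps/11). If 0 < |w + 5| < delta then both bounds hold and |w^2 − 25| ≤ 11|w + 5| < 11·(eps/11) = eps.

delta = min(1, eps/11)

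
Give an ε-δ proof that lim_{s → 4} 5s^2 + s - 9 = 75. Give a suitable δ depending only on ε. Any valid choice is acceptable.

Suppose ε > 0. We want δ > 0 such that 0 < |s − 4| < δ implies |(5s^2 + s - 9) − 75| < ε.
(5s^2 + s - 9) − 75 = 5s^2 + s - 84 = (s − 4)(5s + 21).
So |(5s^2 + s - 9) − 75| = |s − 4|·|5s + 21|.
Assume first that |s − 4| < 2, so |s| < 6. Then |5s + 21| ≤ 5·6 + 21 = 51.
Hence |(5s^2 + s - 9) − 75| ≤ 51|s − 4| < ε provided |s − 4| < ε/51.
Take δ = min(2, ε/51). Then 0 < |s − 4| < δ gives both |s − 4| < 2 and |s − 4| < ε/51, so |(5s^2 + s - 9) − 75| < ε.

δ = min(2, ε/51)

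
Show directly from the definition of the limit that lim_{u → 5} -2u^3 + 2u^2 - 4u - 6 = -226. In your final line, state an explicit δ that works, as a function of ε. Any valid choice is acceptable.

δ = min(2, ε/198)

Fix ε > 0. We want δ > 0 such that 0 < |u − 5| < δ implies |(-2u^3 + 2u^2 - 4u - 6) + 226| < ε.
(-2u^3 + 2u^2 - 4u - 6) + 226 = -2u^3 + 2u^2 - 4u + 220 = (u − 5)(-2u^2 - 8u - 44).
So |(-2u^3 + 2u^2 - 4u - 6) + 226| = |u − 5|·|-2u^2 - 8u - 44|.
Assume first that |u − 5| < 2, so |u| < 7. Then |-2u^2 - 8u - 44| ≤ 2·7^2 + 8·7 + 44 = 198.
Hence |(-2u^3 + 2u^2 - 4u - 6) + 226| ≤ 198|u − 5| < ε provided |u − 5| < ε/198.
Choosing δ = min(2, ε/198) ensures both conditions, hence |(-2u^3 + 2u^2 - 4u - 6) + 226| < ε.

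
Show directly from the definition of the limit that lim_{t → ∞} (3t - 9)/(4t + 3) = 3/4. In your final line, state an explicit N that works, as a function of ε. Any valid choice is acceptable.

N = (45/16)/ε

Let ε > 0. We seek N > 0 such that t > N implies |(3t - 9)/(4t + 3) − (3/4)| < ε.
(3t - 9)/(4t + 3) − (3/4) = (4(3t - 9) − 3(4t + 3)) / (4(4t + 3)) = -45/(4(4t + 3)).
For t > 0 we have 4t + 3 > 4t, so |(3t - 9)/(4t + 3) − (3/4)| = 45/(4(4t + 3)) < 45/(4·4t) = (45/16)/t.
Thus |(3t - 9)/(4t + 3) − (3/4)| < ε whenever t > (45/16)/ε.
Take N = (45/16)/ε. If t > N then |(3t - 9)/(4t + 3) − (3/4)| < (45/16)/t < ε.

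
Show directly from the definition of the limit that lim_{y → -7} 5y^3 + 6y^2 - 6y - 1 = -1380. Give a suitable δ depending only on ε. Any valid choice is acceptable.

Fix ε > 0. We want δ > 0 such that 0 < |y + 7| < δ implies |(5y^3 + 6y^2 - 6y - 1) + 1380| < ε.
(5y^3 + 6y^2 - 6y - 1) + 1380 = 5y^3 + 6y^2 - 6y + 1379 = (y + 7)(5y^2 - 29y + 197).
So |(5y^3 + 6y^2 - 6y - 1) + 1380| = |y + 7|·|5y^2 - 29y + 197|.
Assume first that |y + 7| < 1, so |y| < 8. Then |5y^2 - 29y + 197| ≤ 5·8^2 + 29·8 + 197 = 749.
Hence |(5y^3 + 6y^2 - 6y - 1) + 1380| ≤ 749|y + 7| < ε provided |y + 7| < ε/749.
Take δ = min(1, ε/749). Then 0 < |y + 7| < δ gives both |y + 7| < 1 and |y + 7| < ε/749, so |(5y^3 + 6y^2 - 6y - 1) + 1380| < ε.

δ = min(1, ε/749)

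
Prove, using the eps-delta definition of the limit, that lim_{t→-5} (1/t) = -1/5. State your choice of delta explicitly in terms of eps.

Suppose eps > 0. We seek delta > 0 such that 0 < |t + 5| < delta implies |1/t + 1/5| < eps.
|1/t + 1/5| = |-5 − t|/(5·|t|) = |t + 5|/(5|t|).
Restrict delta ≤ 5/2. Then |t + 5| < 5/2 gives |t| > 5/2, so 5|t| > 25/2.
Then |1/t + 1/5| < |t + 5|/(25/2), which is < eps when |t + 5| < (25/2)eps.
Take delta = min(5/2, (25/2)eps). Then 0 < |t + 5| < delta gives both |t + 5| < 5/2 and |t + 5| < (25/2)eps, so |1/t + 1/5| < eps.

delta = min(5/2, (25/2)eps)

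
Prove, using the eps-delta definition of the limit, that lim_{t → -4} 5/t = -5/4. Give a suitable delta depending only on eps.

delta = min(2, (8/5)eps)

Suppose eps > 0. We seek delta > 0 such that 0 < |t + 4| < delta implies |5/t + 5/4| < eps.
|5/t + 5/4| = 5·|-4 − t|/(4·|t|) = 5|t + 4|/(4|t|).
Require delta ≤ 2 so that |t| > 4 − 2 = 2, hence 4|t| > 8.
Then |5/t + 5/4| < 5|t + 4|/8, which is < eps when |t + 4| < (8/5)eps.
Take delta = min(2, (8/5)eps). Then 0 < |t + 4| < delta gives both |t + 4| < 2 and |t + 4| < (8/5)eps, so |5/t + 5/4| < eps.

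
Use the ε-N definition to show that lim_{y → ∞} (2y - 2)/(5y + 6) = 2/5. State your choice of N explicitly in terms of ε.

N = (22/25)/ε

Let ε > 0. We seek N > 0 such that y > N implies |(2y - 2)/(5y + 6) − (2/5)| < ε.
(2y - 2)/(5y + 6) − (2/5) = (5(2y - 2) − 2(5y + 6)) / (5(5y + 6)) = -22/(5(5y + 6)).
For y > 0 we have 5y + 6 > 5y, so |(2y - 2)/(5y + 6) − (2/5)| = 22/(5(5y + 6)) < 22/(5·5y) = (22/25)/y.
Thus |(2y - 2)/(5y + 6) − (2/5)| < ε whenever y > (22/25)/ε.
Take N = (22/25)/ε. If y > N then |(2y - 2)/(5y + 6) − (2/5)| < (22/25)/y < ε.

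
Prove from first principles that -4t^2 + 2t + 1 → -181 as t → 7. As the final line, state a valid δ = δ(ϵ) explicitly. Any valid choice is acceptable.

Fix ϵ > 0. We want δ > 0 such that 0 < |t − 7| < δ implies |(-4t^2 + 2t + 1) + 181| < ϵ.
(-4t^2 + 2t + 1) + 181 = -4t^2 + 2t + 182 = (t − 7)(-4t - 26).
So |(-4t^2 + 2t + 1) + 181| = |t − 7|·|-4t - 26|.
Require δ ≤ 2. Then |t − 7| < 2 gives |t| < 9, and by the triangle inequality |-4t - 26| ≤ 4·9 + 26 = 62.
Hence |(-4t^2 + 2t + 1) + 181| ≤ 62|t − 7| < ϵ provided |t − 7| < ϵ/62.
Take δ = min(2, ϵ/62). Then 0 < |t − 7| < δ gives both |t − 7| < 2 and |t − 7| < ϵ/62, so |(-4t^2 + 2t + 1) + 181| < ϵ.

δ = min(2, ϵ/62)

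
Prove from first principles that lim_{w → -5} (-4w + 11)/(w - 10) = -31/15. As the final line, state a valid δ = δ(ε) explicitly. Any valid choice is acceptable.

δ = min(15/2, (225/58)ε)

Let ε > 0. We want δ > 0 with 0 < |w + 5| < δ ⇒ |(-4w + 11)/(w - 10) + 31/15| < ε.
Combining over a common denominator, (-4w + 11)/(w - 10) + 31/15 = [(-4w + 11)·(-15) − 31·(w - 10)] / [(-15)·(w - 10)] = 29(w + 5) / ((-15)(w - 10)).
So |(-4w + 11)/(w - 10) + 31/15| = 29|w + 5| / (15·|w − 10|).
Require δ ≤ 15/2, so |w − 10| ≥ |-15| − |w + 5| > 15 − 15/2 = 15/2.
Hence |(-4w + 11)/(w - 10) + 31/15| < 29|w + 5|/(15·(15/2)) = (58/225)|w + 5|, which is < ε once |w + 5| < (225/58)ε.
Take δ = min(15/2, (225/58)ε). Then 0 < |w + 5| < δ forces both bounds, so |(-4w + 11)/(w - 10) + 31/15| < ε.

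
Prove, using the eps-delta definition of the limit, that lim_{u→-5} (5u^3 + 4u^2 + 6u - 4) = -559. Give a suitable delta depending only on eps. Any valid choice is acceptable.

Fix eps > 0. We want delta > 0 such that 0 < |u + 5| < delta implies |(5u^3 + 4u^2 + 6u - 4) + 559| < eps.
(5u^3 + 4u^2 + 6u - 4) + 559 = 5u^3 + 4u^2 + 6u + 555 = (u + 5)(5u^2 - 21u + 111).
So |(5u^3 + 4u^2 + 6u - 4) + 559| = |u + 5|·|5u^2 - 21u + 111|.
Require delta ≤ 1. Then |u + 5| < 1 gives |u| < 6, and by the triangle inequality |5u^2 - 21u + 111| ≤ 5·6^2 + 21·6 + 111 = 417.
Hence |(5u^3 + 4u^2 + 6u - 4) + 559| ≤ 417|u + 5| < eps provided |u + 5| < eps/417.
Take delta = min(1, eps/417). Then 0 < |u + 5| < delta gives both |u + 5| < 1 and |u + 5| < eps/417, so |(5u^3 + 4u^2 + 6u - 4) + 559| < eps.

delta = min(1, eps/417)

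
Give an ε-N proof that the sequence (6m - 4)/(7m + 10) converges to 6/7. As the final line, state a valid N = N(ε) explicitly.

Fix ε > 0. For m ≥ 1, |(6m - 4)/(7m + 10) − (6/7)| = |-88|/(7(7m + 10)) = 88/(7(7m + 10)).
Since 7m + 10 ≥ 7m for m ≥ 1, this is ≤ 88/(7·7m) = (88/49)/m.
So |(6m - 4)/(7m + 10) − (6/7)| < ε whenever m > (88/49)/ε.
Take N = (88/49)/ε. If m > N then |(6m - 4)/(7m + 10) − (6/7)| ≤ (88/49)/m < ε.

N = (88/49)/ε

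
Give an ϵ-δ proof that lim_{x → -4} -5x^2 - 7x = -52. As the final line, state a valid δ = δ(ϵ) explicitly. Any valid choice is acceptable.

Fix ϵ > 0. We want δ > 0 such that 0 < |x + 4| < δ implies |(-5x^2 - 7x) + 52| < ϵ.
(-5x^2 - 7x) + 52 = -5x^2 - 7x + 52 = (x + 4)(-5x + 13).
So |(-5x^2 - 7x) + 52| = |x + 4|·|-5x + 13|.
Assume first that |x + 4| < 2, so |x| < 6. Then |-5x + 13| ≤ 5·6 + 13 = 43.
Hence |(-5x^2 - 7x) + 52| ≤ 43|x + 4| < ϵ provided |x + 4| < ϵ/43.
Choosing δ = min(2, ϵ/43) ensures both conditions, hence |(-5x^2 - 7x) + 52| < ϵ.

δ = min(2, ϵ/43)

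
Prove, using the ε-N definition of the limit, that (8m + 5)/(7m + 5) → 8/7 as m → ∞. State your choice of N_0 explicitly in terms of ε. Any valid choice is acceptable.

N_0 = (5/49)/ε

Fix ε > 0. For m ≥ 1, |(8m + 5)/(7m + 5) − (8/7)| = |-5|/(7(7m + 5)) = 5/(7(7m + 5)).
Since 7m + 5 ≥ 7m for m ≥ 1, this is ≤ 5/(7·7m) = (5/49)/m.
So |(8m + 5)/(7m + 5) − (8/7)| < ε whenever m > (5/49)/ε.
Take N_0 = (5/49)/ε. If m > N_0 then |(8m + 5)/(7m + 5) − (8/7)| ≤ (5/49)/m < ε.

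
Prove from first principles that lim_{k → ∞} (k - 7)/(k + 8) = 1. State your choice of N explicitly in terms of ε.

Suppose ε > 0. For k ≥ 1, |(k - 7)/(k + 8) − 1| = |-15|/((k + 8)) = 15/((k + 8)).
Since k + 8 ≥ k for k ≥ 1, this is ≤ 15/(k) = 15/k.
So |(k - 7)/(k + 8) − 1| < ε whenever k > 15/ε.
Take N = 15/ε. If k > N then |(k - 7)/(k + 8) − 1| ≤ 15/k < ε.

N = 15/ε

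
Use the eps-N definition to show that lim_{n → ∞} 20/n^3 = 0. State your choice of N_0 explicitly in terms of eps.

Let eps > 0. For n ≥ 1, |20/n^3 − 0| = 20/n^3.
20/n^3 < eps ⇔ n^3 > 20/eps ⇔ n > (20/eps)^{1/3}.
Take N_0 = (20/eps)^{1/3}. Then n > N_0 implies 20/n^3 < eps.

N_0 = (20/eps)^{1/3}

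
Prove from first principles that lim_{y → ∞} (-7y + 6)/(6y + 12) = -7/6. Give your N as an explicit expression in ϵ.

N = (10/3)/ϵ

Let ϵ > 0 be given. We seek N > 0 such that y > N implies |(-7y + 6)/(6y + 12) + 7/6| < ϵ.
(-7y + 6)/(6y + 12) + 7/6 = (6(-7y + 6) − (-7)(6y + 12)) / (6(6y + 12)) = 120/(6(6y + 12)).
For y > 0 we have 6y + 12 > 6y, so |(-7y + 6)/(6y + 12) + 7/6| = 120/(6(6y + 12)) < 120/(6·6y) = (10/3)/y.
Thus |(-7y + 6)/(6y + 12) + 7/6| < ϵ whenever y > (10/3)/ϵ.
Take N = (10/3)/ϵ. If y > N then |(-7y + 6)/(6y + 12) + 7/6| < (10/3)/y < ϵ.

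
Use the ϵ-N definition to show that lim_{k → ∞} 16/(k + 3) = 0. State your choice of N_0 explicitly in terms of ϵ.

Let ϵ > 0 be given. For k ≥ 1, |16/(k + 3) − 0| = 16/(k + 3) ≤ 16/k.
We need 16/k < ϵ, i.e. k > 16/ϵ.
Take N_0 = 16/ϵ. If k > N_0 then |16/(k + 3)| ≤ 16/k < ϵ.

N_0 = 16/ϵ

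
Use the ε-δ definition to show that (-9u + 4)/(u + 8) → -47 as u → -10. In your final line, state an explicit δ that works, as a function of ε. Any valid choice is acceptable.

δ = min(1, (1/38)ε)

Let ε > 0 be given. We want δ > 0 with 0 < |u + 10| < δ ⇒ |(-9u + 4)/(u + 8) + 47| < ε.
Combining over a common denominator, (-9u + 4)/(u + 8) + 47 = [(-9u + 4)·(-2) − 94·(u + 8)] / [(-2)·(u + 8)] = -76(u + 10) / ((-2)(u + 8)).
So |(-9u + 4)/(u + 8) + 47| = 76|u + 10| / (2·|u + 8|).
Restrict δ ≤ 1. Then |u + 10| < 1 gives |u + 8| = |(u + 10) + (-2)| ≥ 2 − 1 = 1.
Hence |(-9u + 4)/(u + 8) + 47| < 76|u + 10|/(2·1) = 38|u + 10|, which is < ε once |u + 10| < (1/38)ε.
Take δ = min(1, (1/38)ε). Then 0 < |u + 10| < δ forces both bounds, so |(-9u + 4)/(u + 8) + 47| < ε.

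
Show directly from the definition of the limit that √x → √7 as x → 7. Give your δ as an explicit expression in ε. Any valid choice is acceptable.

Fix ε > 0. We want δ > 0 such that 0 < |x − 7| < δ implies |√x − √7| < ε.
Rationalise: √x − √7 = (x − 7)/(√x + √7), so |√x − √7| = |x − 7|/(√x + √7).
Restrict δ ≤ 7 so that |x − 7| < 7 forces x > 0, and then √x + √7 > √7.
Hence |√x − √7| < |x − 7|/√7, which is < ε once |x − 7| < √7·ε.
Take δ = min(7, √7·ε). If 0 < |x − 7| < δ then x > 0 and |√x − √7| < |x − 7|/√7 < ε.

δ = min(7, √7·ε)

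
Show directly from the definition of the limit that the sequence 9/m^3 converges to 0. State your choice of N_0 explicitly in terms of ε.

N_0 = (9/ε)^{1/3}

Let ε > 0. For m ≥ 1, |9/m^3 − 0| = 9/m^3.
9/m^3 < ε ⇔ m^3 > 9/ε ⇔ m > (9/ε)^{1/3}.
Take N_0 = (9/ε)^{1/3}. Then m > N_0 implies 9/m^3 < ε.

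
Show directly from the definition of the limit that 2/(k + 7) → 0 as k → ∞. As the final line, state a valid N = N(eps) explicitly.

N = 2/eps

Let eps > 0 be given. For k ≥ 1, |2/(k + 7) − 0| = 2/(k + 7) ≤ 2/k.
We need 2/k < eps, i.e. k > 2/eps.
Take N = 2/eps. If k > N then |2/(k + 7)| ≤ 2/k < eps.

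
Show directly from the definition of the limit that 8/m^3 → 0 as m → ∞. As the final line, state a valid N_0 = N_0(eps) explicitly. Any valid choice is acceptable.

N_0 = (8/eps)^{1/3}

Fix eps > 0. For m ≥ 1, |8/m^3 − 0| = 8/m^3.
8/m^3 < eps ⇔ m^3 > 8/eps ⇔ m > (8/eps)^{1/3}.
Take N_0 = (8/eps)^{1/3}. Then m > N_0 implies 8/m^3 < eps.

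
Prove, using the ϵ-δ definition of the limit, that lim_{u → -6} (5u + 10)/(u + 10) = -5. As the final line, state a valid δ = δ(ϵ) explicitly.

δ = min(2, (1/5)ϵ)

Let ϵ > 0. We want δ > 0 with 0 < |u + 6| < δ ⇒ |(5u + 10)/(u + 10) + 5| < ϵ.
Combining over a common denominator, (5u + 10)/(u + 10) + 5 = [(5u + 10)·4 − (-20)·(u + 10)] / [4·(u + 10)] = 40(u + 6) / (4(u + 10)).
So |(5u + 10)/(u + 10) + 5| = 40|u + 6| / (4·|u + 10|).
Restrict δ ≤ 2. Then |u + 6| < 2 gives |u + 10| = |(u + 6) + 4| ≥ 4 − 2 = 2.
Hence |(5u + 10)/(u + 10) + 5| < 40|u + 6|/(4·2) = 5|u + 6|, which is < ϵ once |u + 6| < (1/5)ϵ.
Take δ = min(2, (1/5)ϵ). Then 0 < |u + 6| < δ forces both bounds, so |(5u + 10)/(u + 10) + 5| < ϵ.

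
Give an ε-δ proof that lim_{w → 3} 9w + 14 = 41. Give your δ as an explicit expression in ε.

δ = ε/9

Let ε > 0. We need δ > 0 so that 0 < |w − 3| < δ implies |(9w + 14) − 41| < ε.
|(9w + 14) − 41| = |9w - 27| = 9|w − 3|.
So 9|w − 3| < ε exactly when |w − 3| < ε/9.
Take δ = ε/9. If 0 < |w − 3| < δ then |(9w + 14) − 41| = 9|w − 3| < 9·(ε/9) = ε.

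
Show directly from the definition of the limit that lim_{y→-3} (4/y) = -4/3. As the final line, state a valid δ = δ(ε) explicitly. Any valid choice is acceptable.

Suppose ε > 0. We seek δ > 0 such that 0 < |y + 3| < δ implies |4/y + 4/3| < ε.
|4/y + 4/3| = 4·|-3 − y|/(3·|y|) = 4|y + 3|/(3|y|).
Require δ ≤ 3/2 so that |y| > 3 − 3/2 = 3/2, hence 3|y| > 9/2.
Then |4/y + 4/3| < 4|y + 3|/(9/2), which is < ε when |y + 3| < (9/8)ε.
Take δ = min(3/2, (9/8)ε). Then 0 < |y + 3| < δ gives both |y + 3| < 3/2 and |y + 3| < (9/8)ε, so |4/y + 4/3| < ε.

δ = min(3/2, (9/8)ε)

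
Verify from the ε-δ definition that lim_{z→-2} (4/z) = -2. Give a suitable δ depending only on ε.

δ = min(1, (1/2)ε)

Let ε > 0. We seek δ > 0 such that 0 < |z + 2| < δ implies |4/z + 2| < ε.
|4/z + 2| = 4·|-2 − z|/(2·|z|) = 4|z + 2|/(2|z|).
Require δ ≤ 1 so that |z| > 2 − 1 = 1, hence 2|z| > 2.
Then |4/z + 2| < 4|z + 2|/2, which is < ε when |z + 2| < (1/2)ε.
Take δ = min(1, (1/2)ε). Then 0 < |z + 2| < δ gives both |z + 2| < 1 and |z + 2| < (1/2)ε, so |4/z + 2| < ε.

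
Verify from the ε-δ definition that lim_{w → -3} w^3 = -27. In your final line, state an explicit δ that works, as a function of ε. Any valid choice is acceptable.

δ = min(1, ε/37)

Let ε > 0 be given. We seek δ > 0 with 0 < |w + 3| < δ ⇒ |w^3 + 27| < ε.
Factor: w^3 + 27 = (w + 3)(w^2 - 3w + 9), so |w^3 + 27| = |w + 3|·|w^2 - 3w + 9|.
Impose δ ≤ 1 so that |w| < 4; then |w^2 - 3w + 9| ≤ 37.
Hence |w^3 + 27| ≤ 37|w + 3|, which is < ε once |w + 3| < ε/37.
Take δ = min(1, ε/37). If 0 < |w + 3| < δ then both bounds hold and |w^3 + 27| ≤ 37|w + 3| < 37·(ε/37) = ε.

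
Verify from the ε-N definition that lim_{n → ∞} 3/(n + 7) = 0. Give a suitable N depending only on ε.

Let ε > 0 be given. For n ≥ 1, |3/(n + 7) − 0| = 3/(n + 7) ≤ 3/n.
We need 3/n < ε, i.e. n > 3/ε.
Take N = 3/ε. If n > N then |3/(n + 7)| ≤ 3/n < ε.

N = 3/ε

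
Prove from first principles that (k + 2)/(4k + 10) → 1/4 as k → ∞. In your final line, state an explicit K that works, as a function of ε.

K = (1/8)/ε

Fix ε > 0. For k ≥ 1, |(k + 2)/(4k + 10) − (1/4)| = |-2|/(4(4k + 10)) = 2/(4(4k + 10)).
Since 4k + 10 ≥ 4k for k ≥ 1, this is ≤ 2/(4·4k) = (1/8)/k.
So |(k + 2)/(4k + 10) − (1/4)| < ε whenever k > (1/8)/ε.
Take K = (1/8)/ε. If k > K then |(k + 2)/(4k + 10) − (1/4)| ≤ (1/8)/k < ε.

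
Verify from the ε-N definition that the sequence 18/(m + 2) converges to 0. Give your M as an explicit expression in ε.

M = 18/ε

Let ε > 0 be given. For m ≥ 1, |18/(m + 2) − 0| = 18/(m + 2) ≤ 18/m.
We need 18/m < ε, i.e. m > 18/ε.
Take M = 18/ε. If m > M then |18/(m + 2)| ≤ 18/m < ε.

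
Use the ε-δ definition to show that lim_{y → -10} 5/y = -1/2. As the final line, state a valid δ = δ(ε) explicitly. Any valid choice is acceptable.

Let ε > 0 be given. We seek δ > 0 such that 0 < |y + 10| < δ implies |5/y + 1/2| < ε.
|5/y + 1/2| = 5·|-10 − y|/(10·|y|) = 5|y + 10|/(10|y|).
Restrict δ ≤ 5. Then |y + 10| < 5 gives |y| > 5, so 10|y| > 50.
Then |5/y + 1/2| < 5|y + 10|/50, which is < ε when |y + 10| < 10ε.
Take δ = min(5, 10ε). Then 0 < |y + 10| < δ gives both |y + 10| < 5 and |y + 10| < 10ε, so |5/y + 1/2| < ε.

δ = min(5, 10ε)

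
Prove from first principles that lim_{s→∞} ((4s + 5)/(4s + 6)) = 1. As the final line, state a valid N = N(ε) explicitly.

N = (1/4)/ε

Let ε > 0 be given. We seek N > 0 such that s > N implies |(4s + 5)/(4s + 6) − 1| < ε.
(4s + 5)/(4s + 6) − 1 = (4(4s + 5) − 4(4s + 6)) / (4(4s + 6)) = -4/(4(4s + 6)).
For s > 0 we have 4s + 6 > 4s, so |(4s + 5)/(4s + 6) − 1| = 4/(4(4s + 6)) < 4/(4·4s) = (1/4)/s.
Thus |(4s + 5)/(4s + 6) − 1| < ε whenever s > (1/4)/ε.
Take N = (1/4)/ε. If s > N then |(4s + 5)/(4s + 6) − 1| < (1/4)/s < ε.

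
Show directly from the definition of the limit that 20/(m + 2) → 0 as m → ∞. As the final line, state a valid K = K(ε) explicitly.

Let ε > 0. For m ≥ 1, |20/(m + 2) − 0| = 20/(m + 2) ≤ 20/m.
We need 20/m < ε, i.e. m > 20/ε.
Take K = 20/ε. If m > K then |20/(m + 2)| ≤ 20/m < ε.

K = 20/ε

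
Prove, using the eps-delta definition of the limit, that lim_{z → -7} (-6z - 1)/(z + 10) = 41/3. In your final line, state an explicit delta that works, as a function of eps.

delta = min(3/2, (9/118)eps)

Let eps > 0 be given. We want delta > 0 with 0 < |z + 7| < delta ⇒ |(-6z - 1)/(z + 10) − (41/3)| < eps.
Combining over a common denominator, (-6z - 1)/(z + 10) − (41/3) = [(-6z - 1)·3 − 41·(z + 10)] / [3·(z + 10)] = -59(z + 7) / (3(z + 10)).
So |(-6z - 1)/(z + 10) − (41/3)| = 59|z + 7| / (3·|z + 10|).
Restrict delta ≤ 3/2. Then |z + 7| < 3/2 gives |z + 10| = |(z + 7) + 3| ≥ 3 − 3/2 = 3/2.
Hence |(-6z - 1)/(z + 10) − (41/3)| < 59|z + 7|/(3·(3/2)) = (118/9)|z + 7|, which is < eps once |z + 7| < (9/118)eps.
Take delta = min(3/2, (9/118)eps). Then 0 < |z + 7| < delta forces both bounds, so |(-6z - 1)/(z + 10) − (41/3)| < eps.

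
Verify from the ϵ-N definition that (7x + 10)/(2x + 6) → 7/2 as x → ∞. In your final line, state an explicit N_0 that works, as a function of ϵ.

N_0 = (11/2)/ϵ

Let ϵ > 0 be given. We seek N_0 > 0 such that x > N_0 implies |(7x + 10)/(2x + 6) − (7/2)| < ϵ.
(7x + 10)/(2x + 6) − (7/2) = (2(7x + 10) − 7(2x + 6)) / (2(2x + 6)) = -22/(2(2x + 6)).
For x > 0 we have 2x + 6 > 2x, so |(7x + 10)/(2x + 6) − (7/2)| = 22/(2(2x + 6)) < 22/(2·2x) = (11/2)/x.
Thus |(7x + 10)/(2x + 6) − (7/2)| < ϵ whenever x > (11/2)/ϵ.
Take N_0 = (11/2)/ϵ. If x > N_0 then |(7x + 10)/(2x + 6) − (7/2)| < (11/2)/x < ϵ.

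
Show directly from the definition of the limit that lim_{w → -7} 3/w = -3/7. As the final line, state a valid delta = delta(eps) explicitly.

delta = min(7/2, (49/6)eps)

Let eps > 0. We seek delta > 0 such that 0 < |w + 7| < delta implies |3/w + 3/7| < eps.
|3/w + 3/7| = 3·|-7 − w|/(7·|w|) = 3|w + 7|/(7|w|).
Restrict delta ≤ 7/2. Then |w + 7| < 7/2 gives |w| > 7/2, so 7|w| > 49/2.
Then |3/w + 3/7| < 3|w + 7|/(49/2), which is < eps when |w + 7| < (49/6)eps.
Take delta = min(7/2, (49/6)eps). Then 0 < |w + 7| < delta gives both |w + 7| < 7/2 and |w + 7| < (49/6)eps, so |3/w + 3/7| < eps.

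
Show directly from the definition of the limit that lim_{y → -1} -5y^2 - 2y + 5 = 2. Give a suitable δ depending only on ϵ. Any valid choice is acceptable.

δ = min(2, ϵ/18)

Let ϵ > 0 be given. We want δ > 0 such that 0 < |y + 1| < δ implies |(-5y^2 - 2y + 5) − 2| < ϵ.
(-5y^2 - 2y + 5) − 2 = -5y^2 - 2y + 3 = (y + 1)(-5y + 3).
So |(-5y^2 - 2y + 5) − 2| = |y + 1|·|-5y + 3|.
Assume first that |y + 1| < 2, so |y| < 3. Then |-5y + 3| ≤ 5·3 + 3 = 18.
Hence |(-5y^2 - 2y + 5) − 2| ≤ 18|y + 1| < ϵ provided |y + 1| < ϵ/18.
Take δ = min(2, ϵ/18). Then 0 < |y + 1| < δ gives both |y + 1| < 2 and |y + 1| < ϵ/18, so |(-5y^2 - 2y + 5) − 2| < ϵ.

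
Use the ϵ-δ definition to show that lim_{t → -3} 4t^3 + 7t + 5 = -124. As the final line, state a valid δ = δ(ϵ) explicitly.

Suppose ϵ > 0. We want δ > 0 such that 0 < |t + 3| < δ implies |(4t^3 + 7t + 5) + 124| < ϵ.
(4t^3 + 7t + 5) + 124 = 4t^3 + 7t + 129 = (t + 3)(4t^2 - 12t + 43).
So |(4t^3 + 7t + 5) + 124| = |t + 3|·|4t^2 - 12t + 43|.
Require δ ≤ 2. Then |t + 3| < 2 gives |t| < 5, and by the triangle inequality |4t^2 - 12t + 43| ≤ 4·5^2 + 12·5 + 43 = 203.
Hence |(4t^3 + 7t + 5) + 124| ≤ 203|t + 3| < ϵ provided |t + 3| < ϵ/203.
Take δ = min(2, ϵ/203). Then 0 < |t + 3| < δ gives both |t + 3| < 2 and |t + 3| < ϵ/203, so |(4t^3 + 7t + 5) + 124| < ϵ.

δ = min(2, ϵ/203)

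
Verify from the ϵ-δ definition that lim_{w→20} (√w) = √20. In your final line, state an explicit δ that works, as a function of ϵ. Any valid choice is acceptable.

δ = min(20, √20·ϵ)

Let ϵ > 0. We want δ > 0 such that 0 < |w − 20| < δ implies |√w − √20| < ϵ.
Multiplying by the conjugate, |√w − √20| = |w − 20|/(√w + √20).
Restrict δ ≤ 20 so that |w − 20| < 20 forces w > 0, and then √w + √20 > √20.
Hence |√w − √20| < |w − 20|/√20, which is < ϵ once |w − 20| < √20·ϵ.
Take δ = min(20, √20·ϵ). If 0 < |w − 20| < δ then w > 0 and |√w − √20| < |w − 20|/√20 < ϵ.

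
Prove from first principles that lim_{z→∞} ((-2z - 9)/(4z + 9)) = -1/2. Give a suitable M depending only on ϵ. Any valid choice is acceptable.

Let ϵ > 0 be given. We seek M > 0 such that z > M implies |(-2z - 9)/(4z + 9) + 1/2| < ϵ.
(-2z - 9)/(4z + 9) + 1/2 = (4(-2z - 9) − (-2)(4z + 9)) / (4(4z + 9)) = -18/(4(4z + 9)).
For z > 0 we have 4z + 9 > 4z, so |(-2z - 9)/(4z + 9) + 1/2| = 18/(4(4z + 9)) < 18/(4·4z) = (9/8)/z.
Thus |(-2z - 9)/(4z + 9) + 1/2| < ϵ whenever z > (9/8)/ϵ.
Take M = (9/8)/ϵ. If z > M then |(-2z - 9)/(4z + 9) + 1/2| < (9/8)/z < ϵ.

M = (9/8)/ϵ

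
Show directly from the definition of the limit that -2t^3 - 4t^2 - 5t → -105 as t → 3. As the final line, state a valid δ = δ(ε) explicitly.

δ = min(2, ε/135)

Let ε > 0. We want δ > 0 such that 0 < |t − 3| < δ implies |(-2t^3 - 4t^2 - 5t) + 105| < ε.
(-2t^3 - 4t^2 - 5t) + 105 = -2t^3 - 4t^2 - 5t + 105 = (t − 3)(-2t^2 - 10t - 35).
So |(-2t^3 - 4t^2 - 5t) + 105| = |t − 3|·|-2t^2 - 10t - 35|.
Require δ ≤ 2. Then |t − 3| < 2 gives |t| < 5, and by the triangle inequality |-2t^2 - 10t - 35| ≤ 2·5^2 + 10·5 + 35 = 135.
Hence |(-2t^3 - 4t^2 - 5t) + 105| ≤ 135|t − 3| < ε provided |t − 3| < ε/135.
Choosing δ = min(2, ε/135) ensures both conditions, hence |(-2t^3 - 4t^2 - 5t) + 105| < ε.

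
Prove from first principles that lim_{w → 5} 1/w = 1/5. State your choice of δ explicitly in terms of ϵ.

Let ϵ > 0 be given. We seek δ > 0 such that 0 < |w − 5| < δ implies |1/w − (1/5)| < ϵ.
|1/w − (1/5)| = |5 − w|/(5·|w|) = |w − 5|/(5|w|).
Restrict δ ≤ 5/2. Then |w − 5| < 5/2 gives |w| > 5/2, so 5|w| > 25/2.
Then |1/w − (1/5)| < |w − 5|/(25/2), which is < ϵ when |w − 5| < (25/2)ϵ.
Take δ = min(5/2, (25/2)ϵ). Then 0 < |w − 5| < δ gives both |w − 5| < 5/2 and |w − 5| < (25/2)ϵ, so |1/w − (1/5)| < ϵ.

δ = min(5/2, (25/2)ϵ)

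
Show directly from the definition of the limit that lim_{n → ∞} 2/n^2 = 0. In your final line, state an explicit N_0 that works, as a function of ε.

N_0 = (2/ε)^{1/2}

Let ε > 0. For n ≥ 1, |2/n^2 − 0| = 2/n^2.
2/n^2 < ε ⇔ n^2 > 2/ε ⇔ n > (2/ε)^{1/2}.
Take N_0 = (2/ε)^{1/2}. Then n > N_0 implies 2/n^2 < ε.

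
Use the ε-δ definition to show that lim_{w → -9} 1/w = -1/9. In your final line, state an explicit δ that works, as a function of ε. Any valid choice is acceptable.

Suppose ε > 0. We seek δ > 0 such that 0 < |w + 9| < δ implies |1/w + 1/9| < ε.
|1/w + 1/9| = |-9 − w|/(9·|w|) = |w + 9|/(9|w|).
Require δ ≤ 9/2 so that |w| > 9 − 9/2 = 9/2, hence 9|w| > 81/2.
Then |1/w + 1/9| < |w + 9|/(81/2), which is < ε when |w + 9| < (81/2)ε.
Take δ = min(9/2, (81/2)ε). Then 0 < |w + 9| < δ gives both |w + 9| < 9/2 and |w + 9| < (81/2)ε, so |1/w + 1/9| < ε.

δ = min(9/2, (81/2)ε)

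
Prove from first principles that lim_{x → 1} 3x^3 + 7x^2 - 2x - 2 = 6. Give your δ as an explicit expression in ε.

δ = min(1, ε/40)

Suppose ε > 0. We want δ > 0 such that 0 < |x − 1| < δ implies |(3x^3 + 7x^2 - 2x - 2) − 6| < ε.
(3x^3 + 7x^2 - 2x - 2) − 6 = 3x^3 + 7x^2 - 2x - 8 = (x − 1)(3x^2 + 10x + 8).
So |(3x^3 + 7x^2 - 2x - 2) − 6| = |x − 1|·|3x^2 + 10x + 8|.
Require δ ≤ 1. Then |x − 1| < 1 gives |x| < 2, and by the triangle inequality |3x^2 + 10x + 8| ≤ 3·2^2 + 10·2 + 8 = 40.
Hence |(3x^3 + 7x^2 - 2x - 2) − 6| ≤ 40|x − 1| < ε provided |x − 1| < ε/40.
Choosing δ = min(1, ε/40) ensures both conditions, hence |(3x^3 + 7x^2 - 2x - 2) − 6| < ε.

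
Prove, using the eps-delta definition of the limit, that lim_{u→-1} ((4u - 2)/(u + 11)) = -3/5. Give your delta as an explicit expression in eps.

delta = min(5, (25/23)eps)

Fix eps > 0. We want delta > 0 with 0 < |u + 1| < delta ⇒ |(4u - 2)/(u + 11) + 3/5| < eps.
Combining over a common denominator, (4u - 2)/(u + 11) + 3/5 = [(4u - 2)·10 − (-6)·(u + 11)] / [10·(u + 11)] = 46(u + 1) / (10(u + 11)).
So |(4u - 2)/(u + 11) + 3/5| = 46|u + 1| / (10·|u + 11|).
Restrict delta ≤ 5. Then |u + 1| < 5 gives |u + 11| = |(u + 1) + 10| ≥ 10 − 5 = 5.
Hence |(4u - 2)/(u + 11) + 3/5| < 46|u + 1|/(10·5) = (23/25)|u + 1|, which is < eps once |u + 1| < (25/23)eps.
Take delta = min(5, (25/23)eps). Then 0 < |u + 1| < delta forces both bounds, so |(4u - 2)/(u + 11) + 3/5| < eps.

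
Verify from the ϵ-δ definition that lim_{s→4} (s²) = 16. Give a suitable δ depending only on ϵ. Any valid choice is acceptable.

Fix ϵ > 0. We seek δ > 0 with 0 < |s − 4| < δ ⇒ |s² − 16| < ϵ.
Factor: s² − 16 = (s − 4)(s + 4), so |s² − 16| = |s − 4|·|s + 4|.
Restrict δ ≤ 1. Then |s − 4| < 1 gives |s| < 5, so by the triangle inequality |s + 4| ≤ 5 + 4 = 9.
Hence |s² − 16| ≤ 9|s − 4|, which is < ϵ once |s − 4| < ϵ/9.
Take δ = min(1, ϵ/9). If 0 < |s − 4| < δ then both bounds hold and |s² − 16| ≤ 9|s − 4| < 9·(ϵ/9) = ϵ.

δ = min(1, ϵ/9)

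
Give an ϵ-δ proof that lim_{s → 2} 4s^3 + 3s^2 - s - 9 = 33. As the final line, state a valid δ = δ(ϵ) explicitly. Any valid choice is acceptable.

Suppose ϵ > 0. We want δ > 0 such that 0 < |s − 2| < δ implies |(4s^3 + 3s^2 - s - 9) − 33| < ϵ.
(4s^3 + 3s^2 - s - 9) − 33 = 4s^3 + 3s^2 - s - 42 = (s − 2)(4s^2 + 11s + 21).
So |(4s^3 + 3s^2 - s - 9) − 33| = |s − 2|·|4s^2 + 11s + 21|.
Assume first that |s − 2| < 1, so |s| < 3. Then |4s^2 + 11s + 21| ≤ 4·3^2 + 11·3 + 21 = 90.
Hence |(4s^3 + 3s^2 - s - 9) − 33| ≤ 90|s − 2| < ϵ provided |s − 2| < ϵ/90.
Take δ = min(1, ϵ/90). Then 0 < |s − 2| < δ gives both |s − 2| < 1 and |s − 2| < ϵ/90, so |(4s^3 + 3s^2 - s - 9) − 33| < ϵ.

δ = min(1, ϵ/90)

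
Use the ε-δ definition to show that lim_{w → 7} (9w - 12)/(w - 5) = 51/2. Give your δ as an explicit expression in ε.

δ = min(1, (2/33)ε)

Suppose ε > 0. We want δ > 0 with 0 < |w − 7| < δ ⇒ |(9w - 12)/(w - 5) − (51/2)| < ε.
Combining over a common denominator, (9w - 12)/(w - 5) − (51/2) = [(9w - 12)·2 − 51·(w - 5)] / [2·(w - 5)] = -33(w − 7) / (2(w - 5)).
So |(9w - 12)/(w - 5) − (51/2)| = 33|w − 7| / (2·|w − 5|).
Require δ ≤ 1, so |w − 5| ≥ |2| − |w − 7| > 2 − 1 = 1.
Hence |(9w - 12)/(w - 5) − (51/2)| < 33|w − 7|/(2·1) = (33/2)|w − 7|, which is < ε once |w − 7| < (2/33)ε.
Take δ = min(1, (2/33)ε). Then 0 < |w − 7| < δ forces both bounds, so |(9w - 12)/(w - 5) − (51/2)| < ε.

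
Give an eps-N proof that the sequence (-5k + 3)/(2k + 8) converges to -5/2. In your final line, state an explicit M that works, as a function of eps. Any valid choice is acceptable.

Suppose eps > 0. For k ≥ 1, |(-5k + 3)/(2k + 8) + 5/2| = |46|/(2(2k + 8)) = 46/(2(2k + 8)).
Since 2k + 8 ≥ 2k for k ≥ 1, this is ≤ 46/(2·2k) = (23/2)/k.
So |(-5k + 3)/(2k + 8) + 5/2| < eps whenever k > (23/2)/eps.
Take M = (23/2)/eps. If k > M then |(-5k + 3)/(2k + 8) + 5/2| ≤ (23/2)/k < eps.

M = (23/2)/eps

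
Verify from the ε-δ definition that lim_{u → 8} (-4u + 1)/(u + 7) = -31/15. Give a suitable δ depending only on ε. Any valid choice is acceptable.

Fix ε > 0. We want δ > 0 with 0 < |u − 8| < δ ⇒ |(-4u + 1)/(u + 7) + 31/15| < ε.
Combining over a common denominator, (-4u + 1)/(u + 7) + 31/15 = [(-4u + 1)·15 − (-31)·(u + 7)] / [15·(u + 7)] = -29(u − 8) / (15(u + 7)).
So |(-4u + 1)/(u + 7) + 31/15| = 29|u − 8| / (15·|u + 7|).
Require δ ≤ 15/2, so |u + 7| ≥ |15| − |u − 8| > 15 − 15/2 = 15/2.
Hence |(-4u + 1)/(u + 7) + 31/15| < 29|u − 8|/(15·(15/2)) = (58/225)|u − 8|, which is < ε once |u − 8| < (225/58)ε.
Take δ = min(15/2, (225/58)ε). Then 0 < |u − 8| < δ forces both bounds, so |(-4u + 1)/(u + 7) + 31/15| < ε.

δ = min(15/2, (225/58)ε)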